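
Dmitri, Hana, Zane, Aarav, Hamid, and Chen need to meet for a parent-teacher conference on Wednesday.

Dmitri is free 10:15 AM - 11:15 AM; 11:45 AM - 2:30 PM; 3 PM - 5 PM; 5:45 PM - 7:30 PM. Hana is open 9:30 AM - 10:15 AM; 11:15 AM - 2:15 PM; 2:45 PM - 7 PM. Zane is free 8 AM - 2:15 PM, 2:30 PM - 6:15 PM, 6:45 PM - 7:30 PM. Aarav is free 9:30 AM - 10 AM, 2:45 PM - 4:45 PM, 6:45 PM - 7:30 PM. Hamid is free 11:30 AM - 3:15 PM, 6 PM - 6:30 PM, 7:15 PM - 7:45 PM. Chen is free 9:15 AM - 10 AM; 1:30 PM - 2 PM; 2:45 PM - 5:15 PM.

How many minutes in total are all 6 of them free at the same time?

15

Dmitri ∩ Hana: 11:45-14:15, 15:00-17:00, 17:45-19:00.
Dmitri ∩ Hana ∩ Zane: 11:45-14:15, 15:00-17:00, 17:45-18:15, 18:45-19:00.
Dmitri ∩ Hana ∩ Zane ∩ Aarav: 15:00-16:45, 18:45-19:00.
Dmitri ∩ Hana ∩ Zane ∩ Aarav ∩ Hamid: 15:00-15:15.
Dmitri ∩ Hana ∩ Zane ∩ Aarav ∩ Hamid ∩ Chen: 15:00-15:15.
That's a single block of 15 minutes.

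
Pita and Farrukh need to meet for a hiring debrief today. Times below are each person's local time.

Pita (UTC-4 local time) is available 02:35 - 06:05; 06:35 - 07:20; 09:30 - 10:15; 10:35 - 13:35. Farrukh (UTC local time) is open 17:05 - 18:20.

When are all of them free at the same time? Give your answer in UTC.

Pita in UTC: 06:35-10:05, 10:35-11:20, 13:30-14:15, 14:35-17:35 (add 4h to convert from UTC-4).
Farrukh in UTC: 17:05-18:20.
Pita ∩ Farrukh: 17:05-17:35.

17:05-17:35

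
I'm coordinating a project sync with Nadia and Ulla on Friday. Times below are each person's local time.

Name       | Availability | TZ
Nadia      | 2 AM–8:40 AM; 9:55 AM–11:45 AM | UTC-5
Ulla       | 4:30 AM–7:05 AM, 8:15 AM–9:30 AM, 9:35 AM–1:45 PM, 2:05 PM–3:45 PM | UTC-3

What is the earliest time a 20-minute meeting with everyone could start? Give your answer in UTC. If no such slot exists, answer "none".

Nadia in UTC: 07:00-13:40, 14:55-16:45 (add 5h to convert from UTC-5).
Ulla in UTC: 07:30-10:05, 11:15-12:30, 12:35-16:45, 17:05-18:45 (add 3h to convert from UTC-3).
Nadia ∩ Ulla: 07:30-10:05, 11:15-12:30, 12:35-13:40, 14:55-16:45.
The first common window of at least 20 minutes is 07:30-10:05, so the earliest start is 07:30.

07:30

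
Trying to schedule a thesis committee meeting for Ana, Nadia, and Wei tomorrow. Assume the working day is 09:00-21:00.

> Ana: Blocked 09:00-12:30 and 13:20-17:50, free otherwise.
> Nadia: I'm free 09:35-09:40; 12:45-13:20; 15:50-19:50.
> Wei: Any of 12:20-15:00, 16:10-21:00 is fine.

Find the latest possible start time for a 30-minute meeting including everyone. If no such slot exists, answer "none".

Ana free: 12:30-13:20, 17:50-21:00 (invert busy blocks within the working day).
Nadia free: 09:35-09:40, 12:45-13:20, 15:50-19:50.
Wei free: 12:20-15:00, 16:10-21:00.
Ana ∩ Nadia: 12:45-13:20, 17:50-19:50.
Ana ∩ Nadia ∩ Wei: 12:45-13:20, 17:50-19:50.
The last common window of at least 30 minutes is 17:50-19:50; a 30-minute meeting can start as late as 19:20 and still end by 19:50.

19:20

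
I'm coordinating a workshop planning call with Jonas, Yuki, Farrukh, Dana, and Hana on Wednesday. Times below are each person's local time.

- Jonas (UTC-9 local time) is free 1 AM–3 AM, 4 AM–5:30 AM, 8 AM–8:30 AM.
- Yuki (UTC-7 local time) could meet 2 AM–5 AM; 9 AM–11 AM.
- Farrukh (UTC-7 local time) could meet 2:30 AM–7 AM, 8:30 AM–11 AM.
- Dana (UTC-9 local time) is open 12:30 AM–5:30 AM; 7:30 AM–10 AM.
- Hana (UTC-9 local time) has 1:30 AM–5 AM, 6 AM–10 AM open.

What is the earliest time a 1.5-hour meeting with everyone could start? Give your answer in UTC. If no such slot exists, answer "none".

Jonas in UTC: 10:00-12:00, 13:00-14:30, 17:00-17:30 (add 9h to convert from UTC-9).
Yuki in UTC: 09:00-12:00, 16:00-18:00 (add 7h to convert from UTC-7).
Farrukh in UTC: 09:30-14:00, 15:30-18:00 (add 7h to convert from UTC-7).
Dana in UTC: 09:30-14:30, 16:30-19:00 (add 9h to convert from UTC-9).
Hana in UTC: 10:30-14:00, 15:00-19:00 (add 9h to convert from UTC-9).
Jonas ∩ Yuki: 10:00-12:00, 17:00-17:30.
Jonas ∩ Yuki ∩ Farrukh: 10:00-12:00, 17:00-17:30.
Jonas ∩ Yuki ∩ Farrukh ∩ Dana: 10:00-12:00, 17:00-17:30.
Jonas ∩ Yuki ∩ Farrukh ∩ Dana ∩ Hana: 10:30-12:00, 17:00-17:30.
The first common window of at least 90 minutes is 10:30-12:00, so the earliest start is 10:30.

10:30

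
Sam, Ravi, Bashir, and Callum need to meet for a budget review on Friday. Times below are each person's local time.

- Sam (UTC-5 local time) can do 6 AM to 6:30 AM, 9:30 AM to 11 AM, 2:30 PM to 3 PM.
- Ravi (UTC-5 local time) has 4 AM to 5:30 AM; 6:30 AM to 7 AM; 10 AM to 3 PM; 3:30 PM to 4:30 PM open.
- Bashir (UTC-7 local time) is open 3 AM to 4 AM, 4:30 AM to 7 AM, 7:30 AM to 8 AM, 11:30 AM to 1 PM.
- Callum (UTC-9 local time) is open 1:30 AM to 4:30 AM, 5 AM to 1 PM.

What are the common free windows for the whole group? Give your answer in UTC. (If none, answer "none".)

Sam in UTC: 11:00-11:30, 14:30-16:00, 19:30-20:00 (add 5h to convert from UTC-5).
Ravi in UTC: 09:00-10:30, 11:30-12:00, 15:00-20:00, 20:30-21:30 (add 5h to convert from UTC-5).
Bashir in UTC: 10:00-11:00, 11:30-14:00, 14:30-15:00, 18:30-20:00 (add 7h to convert from UTC-7).
Callum in UTC: 10:30-13:30, 14:00-22:00 (add 9h to convert from UTC-9).
Sam ∩ Ravi: 15:00-16:00, 19:30-20:00.
Sam ∩ Ravi ∩ Bashir: 19:30-20:00.
Sam ∩ Ravi ∩ Bashir ∩ Callum: 19:30-20:00.
So the common availability across everyone is 19:30-20:00.

19:30-20:00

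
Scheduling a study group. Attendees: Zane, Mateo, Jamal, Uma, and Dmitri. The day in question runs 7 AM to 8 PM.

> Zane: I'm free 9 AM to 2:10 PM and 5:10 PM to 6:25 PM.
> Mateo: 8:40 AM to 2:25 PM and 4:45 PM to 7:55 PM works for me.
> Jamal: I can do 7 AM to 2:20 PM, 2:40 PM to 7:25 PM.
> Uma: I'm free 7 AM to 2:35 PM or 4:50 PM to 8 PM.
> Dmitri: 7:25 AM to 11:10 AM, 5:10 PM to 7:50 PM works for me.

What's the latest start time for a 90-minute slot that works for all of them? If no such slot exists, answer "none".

Zane ∩ Mateo: 09:00-14:10, 17:10-18:25.
Zane ∩ Mateo ∩ Jamal: 09:00-14:10, 17:10-18:25.
Zane ∩ Mateo ∩ Jamal ∩ Uma: 09:00-14:10, 17:10-18:25.
Zane ∩ Mateo ∩ Jamal ∩ Uma ∩ Dmitri: 09:00-11:10, 17:10-18:25.
The last common window of at least 90 minutes is 09:00-11:10; a 90-minute meeting can start as late as 09:40 and still end by 11:10.

09:40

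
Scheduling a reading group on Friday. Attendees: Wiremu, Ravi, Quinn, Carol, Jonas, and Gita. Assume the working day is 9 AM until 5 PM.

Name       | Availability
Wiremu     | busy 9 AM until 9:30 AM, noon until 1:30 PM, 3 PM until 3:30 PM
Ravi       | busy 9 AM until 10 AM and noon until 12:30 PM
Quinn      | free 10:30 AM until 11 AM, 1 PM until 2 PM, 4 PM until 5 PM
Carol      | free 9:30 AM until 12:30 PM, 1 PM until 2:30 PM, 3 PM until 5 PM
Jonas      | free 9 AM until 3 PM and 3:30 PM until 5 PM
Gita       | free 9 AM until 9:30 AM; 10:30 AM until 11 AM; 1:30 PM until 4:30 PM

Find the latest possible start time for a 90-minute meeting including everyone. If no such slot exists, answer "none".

none

Wiremu free: 09:30-12:00, 13:30-15:00, 15:30-17:00 (invert busy blocks within the working day).
Ravi free: 10:00-12:00, 12:30-17:00 (invert busy blocks within the working day).
Quinn free: 10:30-11:00, 13:00-14:00, 16:00-17:00.
Carol free: 09:30-12:30, 13:00-14:30, 15:00-17:00.
Jonas free: 09:00-15:00, 15:30-17:00.
Gita free: 09:00-09:30, 10:30-11:00, 13:30-16:30.
Wiremu ∩ Ravi: 10:00-12:00, 13:30-15:00, 15:30-17:00.
Wiremu ∩ Ravi ∩ Quinn: 10:30-11:00, 13:30-14:00, 16:00-17:00.
Wiremu ∩ Ravi ∩ Quinn ∩ Carol: 10:30-11:00, 13:30-14:00, 16:00-17:00.
Wiremu ∩ Ravi ∩ Quinn ∩ Carol ∩ Jonas: 10:30-11:00, 13:30-14:00, 16:00-17:00.
Wiremu ∩ Ravi ∩ Quinn ∩ Carol ∩ Jonas ∩ Gita: 10:30-11:00, 13:30-14:00, 16:00-16:30.
No common window is at least 90 minutes long.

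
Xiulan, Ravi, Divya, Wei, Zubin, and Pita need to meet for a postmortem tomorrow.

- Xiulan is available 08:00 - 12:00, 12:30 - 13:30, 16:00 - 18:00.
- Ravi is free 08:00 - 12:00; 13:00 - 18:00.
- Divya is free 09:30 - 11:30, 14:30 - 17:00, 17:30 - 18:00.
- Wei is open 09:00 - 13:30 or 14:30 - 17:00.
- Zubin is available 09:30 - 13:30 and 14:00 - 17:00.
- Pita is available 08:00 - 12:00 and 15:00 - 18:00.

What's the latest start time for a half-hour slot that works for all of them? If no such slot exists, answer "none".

Xiulan ∩ Ravi: 08:00-12:00, 13:00-13:30, 16:00-18:00.
Xiulan ∩ Ravi ∩ Divya: 09:30-11:30, 16:00-17:00, 17:30-18:00.
Xiulan ∩ Ravi ∩ Divya ∩ Wei: 09:30-11:30, 16:00-17:00.
Xiulan ∩ Ravi ∩ Divya ∩ Wei ∩ Zubin: 09:30-11:30, 16:00-17:00.
Xiulan ∩ Ravi ∩ Divya ∩ Wei ∩ Zubin ∩ Pita: 09:30-11:30, 16:00-17:00.
The last common window of at least 30 minutes is 16:00-17:00; a 30-minute meeting can start as late as 16:30 and still end by 17:00.

16:30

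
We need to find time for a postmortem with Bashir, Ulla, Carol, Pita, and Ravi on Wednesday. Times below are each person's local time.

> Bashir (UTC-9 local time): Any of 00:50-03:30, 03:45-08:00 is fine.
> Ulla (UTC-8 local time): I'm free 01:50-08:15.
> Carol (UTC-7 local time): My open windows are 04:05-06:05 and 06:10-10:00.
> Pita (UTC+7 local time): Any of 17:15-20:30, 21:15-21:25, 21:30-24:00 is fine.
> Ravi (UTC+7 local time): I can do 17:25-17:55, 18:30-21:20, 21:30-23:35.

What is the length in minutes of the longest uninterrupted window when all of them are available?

Bashir in UTC: 09:50-12:30, 12:45-17:00 (add 9h to convert from UTC-9).
Ulla in UTC: 09:50-16:15 (add 8h to convert from UTC-8).
Carol in UTC: 11:05-13:05, 13:10-17:00 (add 7h to convert from UTC-7).
Pita in UTC: 10:15-13:30, 14:15-14:25, 14:30-17:00 (subtract 7h to convert from UTC+7).
Ravi in UTC: 10:25-10:55, 11:30-14:20, 14:30-16:35 (subtract 7h to convert from UTC+7).
Bashir ∩ Ulla: 09:50-12:30, 12:45-16:15.
Bashir ∩ Ulla ∩ Carol: 11:05-12:30, 12:45-13:05, 13:10-16:15.
Bashir ∩ Ulla ∩ Carol ∩ Pita: 11:05-12:30, 12:45-13:05, 13:10-13:30, 14:15-14:25, 14:30-16:15.
Bashir ∩ Ulla ∩ Carol ∩ Pita ∩ Ravi: 11:30-12:30, 12:45-13:05, 13:10-13:30, 14:15-14:20, 14:30-16:15.
So the common availability across everyone is 11:30-12:30, 12:45-13:05, 13:10-13:30, 14:15-14:20, 14:30-16:15.
The longest is 14:30-16:15 at 105 minutes.

105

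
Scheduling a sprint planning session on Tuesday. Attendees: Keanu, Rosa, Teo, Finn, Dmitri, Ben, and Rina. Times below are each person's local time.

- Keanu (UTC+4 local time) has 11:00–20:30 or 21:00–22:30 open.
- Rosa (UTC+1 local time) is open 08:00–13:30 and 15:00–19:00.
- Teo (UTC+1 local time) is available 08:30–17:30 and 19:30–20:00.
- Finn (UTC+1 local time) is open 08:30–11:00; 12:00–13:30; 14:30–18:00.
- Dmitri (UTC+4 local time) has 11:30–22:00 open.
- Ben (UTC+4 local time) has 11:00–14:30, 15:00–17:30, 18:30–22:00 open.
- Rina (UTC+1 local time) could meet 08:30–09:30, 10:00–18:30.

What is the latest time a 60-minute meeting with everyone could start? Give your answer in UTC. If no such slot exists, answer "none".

15:30

Keanu in UTC: 07:00-16:30, 17:00-18:30 (subtract 4h to convert from UTC+4).
Rosa in UTC: 07:00-12:30, 14:00-18:00 (subtract 1h to convert from UTC+1).
Teo in UTC: 07:30-16:30, 18:30-19:00 (subtract 1h to convert from UTC+1).
Finn in UTC: 07:30-10:00, 11:00-12:30, 13:30-17:00 (subtract 1h to convert from UTC+1).
Dmitri in UTC: 07:30-18:00 (subtract 4h to convert from UTC+4).
Ben in UTC: 07:00-10:30, 11:00-13:30, 14:30-18:00 (subtract 4h to convert from UTC+4).
Rina in UTC: 07:30-08:30, 09:00-17:30 (subtract 1h to convert from UTC+1).
Keanu ∩ Rosa: 07:00-12:30, 14:00-16:30, 17:00-18:00.
Keanu ∩ Rosa ∩ Teo: 07:30-12:30, 14:00-16:30.
Keanu ∩ Rosa ∩ Teo ∩ Finn: 07:30-10:00, 11:00-12:30, 14:00-16:30.
Keanu ∩ Rosa ∩ Teo ∩ Finn ∩ Dmitri: 07:30-10:00, 11:00-12:30, 14:00-16:30.
Keanu ∩ Rosa ∩ Teo ∩ Finn ∩ Dmitri ∩ Ben: 07:30-10:00, 11:00-12:30, 14:30-16:30.
Keanu ∩ Rosa ∩ Teo ∩ Finn ∩ Dmitri ∩ Ben ∩ Rina: 07:30-08:30, 09:00-10:00, 11:00-12:30, 14:30-16:30.
The last common window of at least 60 minutes is 14:30-16:30; a 60-minute meeting can start as late as 15:30 and still end by 16:30.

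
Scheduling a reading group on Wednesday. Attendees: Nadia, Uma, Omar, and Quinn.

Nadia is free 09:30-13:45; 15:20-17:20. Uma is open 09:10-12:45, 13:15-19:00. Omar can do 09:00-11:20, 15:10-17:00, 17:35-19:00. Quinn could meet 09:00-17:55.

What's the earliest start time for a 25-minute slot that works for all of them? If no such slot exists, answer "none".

09:30

Nadia ∩ Uma: 09:30-12:45, 13:15-13:45, 15:20-17:20.
Nadia ∩ Uma ∩ Omar: 09:30-11:20, 15:20-17:00.
Nadia ∩ Uma ∩ Omar ∩ Quinn: 09:30-11:20, 15:20-17:00.
The first common window of at least 25 minutes is 09:30-11:20, so the earliest start is 09:30.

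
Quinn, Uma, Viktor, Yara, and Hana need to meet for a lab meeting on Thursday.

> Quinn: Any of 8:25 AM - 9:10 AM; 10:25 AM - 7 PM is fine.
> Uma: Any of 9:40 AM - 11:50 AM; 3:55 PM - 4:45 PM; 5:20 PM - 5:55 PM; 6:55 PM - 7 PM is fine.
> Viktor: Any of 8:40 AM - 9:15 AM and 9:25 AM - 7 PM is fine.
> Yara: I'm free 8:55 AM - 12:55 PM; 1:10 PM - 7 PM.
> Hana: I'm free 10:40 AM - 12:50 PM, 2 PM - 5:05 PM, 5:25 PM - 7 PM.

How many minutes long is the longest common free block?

Quinn ∩ Uma: 10:25-11:50, 15:55-16:45, 17:20-17:55, 18:55-19:00.
Quinn ∩ Uma ∩ Viktor: 10:25-11:50, 15:55-16:45, 17:20-17:55, 18:55-19:00.
Quinn ∩ Uma ∩ Viktor ∩ Yara: 10:25-11:50, 15:55-16:45, 17:20-17:55, 18:55-19:00.
Quinn ∩ Uma ∩ Viktor ∩ Yara ∩ Hana: 10:40-11:50, 15:55-16:45, 17:25-17:55, 18:55-19:00.
The longest is 10:40-11:50 at 70 minutes.

70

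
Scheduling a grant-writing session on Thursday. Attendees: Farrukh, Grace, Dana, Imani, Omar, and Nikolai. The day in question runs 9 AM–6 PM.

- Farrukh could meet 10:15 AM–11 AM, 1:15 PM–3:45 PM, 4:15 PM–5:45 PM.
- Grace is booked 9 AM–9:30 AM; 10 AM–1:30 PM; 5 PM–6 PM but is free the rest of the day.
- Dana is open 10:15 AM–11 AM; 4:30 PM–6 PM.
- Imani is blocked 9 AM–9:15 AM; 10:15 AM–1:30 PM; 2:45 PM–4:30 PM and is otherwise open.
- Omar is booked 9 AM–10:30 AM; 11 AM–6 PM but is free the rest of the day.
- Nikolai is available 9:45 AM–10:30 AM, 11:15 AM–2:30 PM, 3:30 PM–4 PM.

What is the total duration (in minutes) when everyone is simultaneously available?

0

Farrukh free: 10:15-11:00, 13:15-15:45, 16:15-17:45.
Grace free: 09:30-10:00, 13:30-17:00 (invert busy blocks within the working day).
Dana free: 10:15-11:00, 16:30-18:00.
Imani free: 09:15-10:15, 13:30-14:45, 16:30-18:00 (invert busy blocks within the working day).
Omar free: 10:30-11:00 (invert busy blocks within the working day).
Nikolai free: 09:45-10:30, 11:15-14:30, 15:30-16:00.
Farrukh ∩ Grace: 13:30-15:45, 16:15-17:00.
Farrukh ∩ Grace ∩ Dana: 16:30-17:00.
Farrukh ∩ Grace ∩ Dana ∩ Imani: 16:30-17:00.
Farrukh ∩ Grace ∩ Dana ∩ Imani ∩ Omar: ∅.
Farrukh ∩ Grace ∩ Dana ∩ Imani ∩ Omar ∩ Nikolai: ∅.
There is no time when everyone is free.
There is no common window, so the total is 0 minutes.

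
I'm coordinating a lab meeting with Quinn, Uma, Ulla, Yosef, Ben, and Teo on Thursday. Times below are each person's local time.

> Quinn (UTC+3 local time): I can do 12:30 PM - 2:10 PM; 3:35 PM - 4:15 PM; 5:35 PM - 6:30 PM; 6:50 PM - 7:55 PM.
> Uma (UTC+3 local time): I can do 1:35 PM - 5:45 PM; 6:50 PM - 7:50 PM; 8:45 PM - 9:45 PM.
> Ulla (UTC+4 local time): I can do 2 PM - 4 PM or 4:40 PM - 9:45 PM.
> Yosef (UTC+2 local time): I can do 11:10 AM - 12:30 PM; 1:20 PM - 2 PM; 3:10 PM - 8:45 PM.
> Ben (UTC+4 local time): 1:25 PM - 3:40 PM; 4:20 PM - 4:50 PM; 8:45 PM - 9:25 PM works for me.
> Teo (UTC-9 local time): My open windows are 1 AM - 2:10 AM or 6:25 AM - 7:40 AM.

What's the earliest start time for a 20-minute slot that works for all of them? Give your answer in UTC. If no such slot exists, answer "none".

Quinn in UTC: 09:30-11:10, 12:35-13:15, 14:35-15:30, 15:50-16:55 (subtract 3h to convert from UTC+3).
Uma in UTC: 10:35-14:45, 15:50-16:50, 17:45-18:45 (subtract 3h to convert from UTC+3).
Ulla in UTC: 10:00-12:00, 12:40-17:45 (subtract 4h to convert from UTC+4).
Yosef in UTC: 09:10-10:30, 11:20-12:00, 13:10-18:45 (subtract 2h to convert from UTC+2).
Ben in UTC: 09:25-11:40, 12:20-12:50, 16:45-17:25 (subtract 4h to convert from UTC+4).
Teo in UTC: 10:00-11:10, 15:25-16:40 (add 9h to convert from UTC-9).
Quinn ∩ Uma: 10:35-11:10, 12:35-13:15, 14:35-14:45, 15:50-16:50.
Quinn ∩ Uma ∩ Ulla: 10:35-11:10, 12:40-13:15, 14:35-14:45, 15:50-16:50.
Quinn ∩ Uma ∩ Ulla ∩ Yosef: 13:10-13:15, 14:35-14:45, 15:50-16:50.
Quinn ∩ Uma ∩ Ulla ∩ Yosef ∩ Ben: 16:45-16:50.
Quinn ∩ Uma ∩ Ulla ∩ Yosef ∩ Ben ∩ Teo: ∅.
There is no time when everyone is free.
No common window is at least 20 minutes long.

none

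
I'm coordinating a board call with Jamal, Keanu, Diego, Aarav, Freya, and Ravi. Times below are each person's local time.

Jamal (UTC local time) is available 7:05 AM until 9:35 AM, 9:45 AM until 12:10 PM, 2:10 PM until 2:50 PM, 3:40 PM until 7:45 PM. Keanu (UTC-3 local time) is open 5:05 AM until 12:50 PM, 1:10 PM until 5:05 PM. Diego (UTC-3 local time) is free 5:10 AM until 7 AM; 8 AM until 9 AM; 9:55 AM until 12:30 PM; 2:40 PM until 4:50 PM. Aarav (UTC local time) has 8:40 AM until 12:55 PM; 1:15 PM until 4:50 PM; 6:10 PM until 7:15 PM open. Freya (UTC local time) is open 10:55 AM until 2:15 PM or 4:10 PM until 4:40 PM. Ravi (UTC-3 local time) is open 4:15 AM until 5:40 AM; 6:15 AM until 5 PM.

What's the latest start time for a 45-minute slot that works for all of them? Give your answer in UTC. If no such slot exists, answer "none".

Jamal in UTC: 07:05-09:35, 09:45-12:10, 14:10-14:50, 15:40-19:45.
Keanu in UTC: 08:05-15:50, 16:10-20:05 (add 3h to convert from UTC-3).
Diego in UTC: 08:10-10:00, 11:00-12:00, 12:55-15:30, 17:40-19:50 (add 3h to convert from UTC-3).
Aarav in UTC: 08:40-12:55, 13:15-16:50, 18:10-19:15.
Freya in UTC: 10:55-14:15, 16:10-16:40.
Ravi in UTC: 07:15-08:40, 09:15-20:00 (add 3h to convert from UTC-3).
Jamal ∩ Keanu: 08:05-09:35, 09:45-12:10, 14:10-14:50, 15:40-15:50, 16:10-19:45.
Jamal ∩ Keanu ∩ Diego: 08:10-09:35, 09:45-10:00, 11:00-12:00, 14:10-14:50, 17:40-19:45.
Jamal ∩ Keanu ∩ Diego ∩ Aarav: 08:40-09:35, 09:45-10:00, 11:00-12:00, 14:10-14:50, 18:10-19:15.
Jamal ∩ Keanu ∩ Diego ∩ Aarav ∩ Freya: 11:00-12:00, 14:10-14:15.
Jamal ∩ Keanu ∩ Diego ∩ Aarav ∩ Freya ∩ Ravi: 11:00-12:00, 14:10-14:15.
The last common window of at least 45 minutes is 11:00-12:00; a 45-minute meeting can start as late as 11:15 and still end by 12:00.

11:15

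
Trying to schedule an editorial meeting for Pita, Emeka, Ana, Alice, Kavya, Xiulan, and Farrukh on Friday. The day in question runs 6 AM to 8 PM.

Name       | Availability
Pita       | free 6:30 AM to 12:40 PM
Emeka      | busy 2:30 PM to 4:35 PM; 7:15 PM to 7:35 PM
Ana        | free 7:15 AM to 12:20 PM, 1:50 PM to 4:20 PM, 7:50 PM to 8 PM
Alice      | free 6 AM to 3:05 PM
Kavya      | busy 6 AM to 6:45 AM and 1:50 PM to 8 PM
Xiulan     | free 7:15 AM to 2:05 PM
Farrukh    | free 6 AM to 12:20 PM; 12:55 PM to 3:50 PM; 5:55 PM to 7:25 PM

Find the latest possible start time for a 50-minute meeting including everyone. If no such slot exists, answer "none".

Pita free: 06:30-12:40.
Emeka free: 06:00-14:30, 16:35-19:15, 19:35-20:00 (invert busy blocks within the working day).
Ana free: 07:15-12:20, 13:50-16:20, 19:50-20:00.
Alice free: 06:00-15:05.
Kavya free: 06:45-13:50 (invert busy blocks within the working day).
Xiulan free: 07:15-14:05.
Farrukh free: 06:00-12:20, 12:55-15:50, 17:55-19:25.
Pita ∩ Emeka: 06:30-12:40.
Pita ∩ Emeka ∩ Ana: 07:15-12:20.
Pita ∩ Emeka ∩ Ana ∩ Alice: 07:15-12:20.
Pita ∩ Emeka ∩ Ana ∩ Alice ∩ Kavya: 07:15-12:20.
Pita ∩ Emeka ∩ Ana ∩ Alice ∩ Kavya ∩ Xiulan: 07:15-12:20.
Pita ∩ Emeka ∩ Ana ∩ Alice ∩ Kavya ∩ Xiulan ∩ Farrukh: 07:15-12:20.
The last common window of at least 50 minutes is 07:15-12:20; a 50-minute meeting can start as late as 11:30 and still end by 12:20.

11:30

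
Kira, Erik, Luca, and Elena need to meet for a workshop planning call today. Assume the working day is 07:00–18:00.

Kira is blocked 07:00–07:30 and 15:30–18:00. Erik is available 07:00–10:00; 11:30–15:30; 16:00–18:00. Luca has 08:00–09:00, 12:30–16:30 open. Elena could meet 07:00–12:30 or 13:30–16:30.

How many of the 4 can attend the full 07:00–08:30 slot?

2

Kira free: 07:30-15:30 (invert busy blocks within the working day).
Erik free: 07:00-10:00, 11:30-15:30, 16:00-18:00.
Luca free: 08:00-09:00, 12:30-16:30.
Elena free: 07:00-12:30, 13:30-16:30.
Erik and Elena can make the full 07:00-08:30 slot — that's 2.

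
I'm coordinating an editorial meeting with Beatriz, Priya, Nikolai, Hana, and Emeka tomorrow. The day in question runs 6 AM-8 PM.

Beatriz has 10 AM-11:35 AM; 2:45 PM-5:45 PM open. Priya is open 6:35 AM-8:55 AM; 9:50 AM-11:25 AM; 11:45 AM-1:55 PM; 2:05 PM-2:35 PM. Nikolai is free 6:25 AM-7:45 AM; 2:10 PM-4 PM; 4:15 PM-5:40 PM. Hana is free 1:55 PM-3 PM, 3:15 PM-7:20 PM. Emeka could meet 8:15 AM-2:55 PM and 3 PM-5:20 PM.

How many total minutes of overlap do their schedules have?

0

Beatriz ∩ Priya: 10:00-11:25.
Beatriz ∩ Priya ∩ Nikolai: ∅.
Beatriz ∩ Priya ∩ Nikolai ∩ Hana: ∅.
Beatriz ∩ Priya ∩ Nikolai ∩ Hana ∩ Emeka: ∅.
There is no time when everyone is free.
There is no common window, so the total is 0 minutes.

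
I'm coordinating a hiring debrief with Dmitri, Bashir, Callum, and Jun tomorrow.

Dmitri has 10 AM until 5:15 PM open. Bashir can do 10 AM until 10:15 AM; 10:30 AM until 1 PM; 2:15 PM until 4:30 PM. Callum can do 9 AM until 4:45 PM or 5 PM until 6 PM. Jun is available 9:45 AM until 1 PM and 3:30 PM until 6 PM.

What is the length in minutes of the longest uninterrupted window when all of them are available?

150

Dmitri ∩ Bashir: 10:00-10:15, 10:30-13:00, 14:15-16:30.
Dmitri ∩ Bashir ∩ Callum: 10:00-10:15, 10:30-13:00, 14:15-16:30.
Dmitri ∩ Bashir ∩ Callum ∩ Jun: 10:00-10:15, 10:30-13:00, 15:30-16:30.
The longest is 10:30-13:00 at 150 minutes.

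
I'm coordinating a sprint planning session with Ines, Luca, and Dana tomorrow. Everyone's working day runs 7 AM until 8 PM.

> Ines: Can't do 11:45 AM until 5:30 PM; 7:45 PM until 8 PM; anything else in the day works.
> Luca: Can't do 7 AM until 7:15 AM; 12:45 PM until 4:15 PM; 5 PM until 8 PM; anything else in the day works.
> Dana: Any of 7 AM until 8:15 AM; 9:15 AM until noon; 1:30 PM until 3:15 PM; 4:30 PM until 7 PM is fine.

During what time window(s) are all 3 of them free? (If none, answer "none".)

07:15-08:15, 09:15-11:45

Ines free: 07:00-11:45, 17:30-19:45 (invert busy blocks within the working day).
Luca free: 07:15-12:45, 16:15-17:00 (invert busy blocks within the working day).
Dana free: 07:00-08:15, 09:15-12:00, 13:30-15:15, 16:30-19:00.
Ines ∩ Luca: 07:15-11:45.
Ines ∩ Luca ∩ Dana: 07:15-08:15, 09:15-11:45.
So the common availability across everyone is 07:15-08:15, 09:15-11:45.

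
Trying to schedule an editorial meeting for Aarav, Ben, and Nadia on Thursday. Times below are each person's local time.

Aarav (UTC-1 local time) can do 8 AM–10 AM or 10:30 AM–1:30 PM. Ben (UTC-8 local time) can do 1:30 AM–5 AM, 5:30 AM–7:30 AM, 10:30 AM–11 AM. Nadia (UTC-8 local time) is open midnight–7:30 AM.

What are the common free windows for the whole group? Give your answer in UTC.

09:30-11:00, 11:30-13:00, 13:30-14:30

Aarav in UTC: 09:00-11:00, 11:30-14:30 (add 1h to convert from UTC-1).
Ben in UTC: 09:30-13:00, 13:30-15:30, 18:30-19:00 (add 8h to convert from UTC-8).
Nadia in UTC: 08:00-15:30 (add 8h to convert from UTC-8).
Aarav ∩ Ben: 09:30-11:00, 11:30-13:00, 13:30-14:30.
Aarav ∩ Ben ∩ Nadia: 09:30-11:00, 11:30-13:00, 13:30-14:30.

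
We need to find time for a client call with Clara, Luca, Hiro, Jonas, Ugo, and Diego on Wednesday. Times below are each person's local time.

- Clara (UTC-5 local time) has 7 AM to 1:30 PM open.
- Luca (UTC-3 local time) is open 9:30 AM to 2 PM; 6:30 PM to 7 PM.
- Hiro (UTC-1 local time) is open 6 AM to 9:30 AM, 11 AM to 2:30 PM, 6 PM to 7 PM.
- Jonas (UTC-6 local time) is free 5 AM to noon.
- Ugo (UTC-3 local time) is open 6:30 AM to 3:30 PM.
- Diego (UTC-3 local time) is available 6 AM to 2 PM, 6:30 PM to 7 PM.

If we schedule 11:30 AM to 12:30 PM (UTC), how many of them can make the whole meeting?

3

Clara in UTC: 12:00-18:30 (add 5h to convert from UTC-5).
Luca in UTC: 12:30-17:00, 21:30-22:00 (add 3h to convert from UTC-3).
Hiro in UTC: 07:00-10:30, 12:00-15:30, 19:00-20:00 (add 1h to convert from UTC-1).
Jonas in UTC: 11:00-18:00 (add 6h to convert from UTC-6).
Ugo in UTC: 09:30-18:30 (add 3h to convert from UTC-3).
Diego in UTC: 09:00-17:00, 21:30-22:00 (add 3h to convert from UTC-3).
Jonas, Ugo, and Diego can make the full 11:30-12:30 slot — that's 3.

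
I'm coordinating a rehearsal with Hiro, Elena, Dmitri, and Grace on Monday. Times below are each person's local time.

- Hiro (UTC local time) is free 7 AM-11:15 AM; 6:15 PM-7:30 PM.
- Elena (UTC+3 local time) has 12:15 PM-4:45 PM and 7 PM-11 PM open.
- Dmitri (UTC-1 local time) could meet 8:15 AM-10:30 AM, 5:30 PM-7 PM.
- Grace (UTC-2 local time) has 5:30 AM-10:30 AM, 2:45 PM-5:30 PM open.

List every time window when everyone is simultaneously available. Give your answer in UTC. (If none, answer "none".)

09:15-11:15, 18:30-19:30

Hiro in UTC: 07:00-11:15, 18:15-19:30.
Elena in UTC: 09:15-13:45, 16:00-20:00 (subtract 3h to convert from UTC+3).
Dmitri in UTC: 09:15-11:30, 18:30-20:00 (add 1h to convert from UTC-1).
Grace in UTC: 07:30-12:30, 16:45-19:30 (add 2h to convert from UTC-2).
Hiro ∩ Elena: 09:15-11:15, 18:15-19:30.
Hiro ∩ Elena ∩ Dmitri: 09:15-11:15, 18:30-19:30.
Hiro ∩ Elena ∩ Dmitri ∩ Grace: 09:15-11:15, 18:30-19:30.
So the common availability across everyone is 09:15-11:15, 18:30-19:30.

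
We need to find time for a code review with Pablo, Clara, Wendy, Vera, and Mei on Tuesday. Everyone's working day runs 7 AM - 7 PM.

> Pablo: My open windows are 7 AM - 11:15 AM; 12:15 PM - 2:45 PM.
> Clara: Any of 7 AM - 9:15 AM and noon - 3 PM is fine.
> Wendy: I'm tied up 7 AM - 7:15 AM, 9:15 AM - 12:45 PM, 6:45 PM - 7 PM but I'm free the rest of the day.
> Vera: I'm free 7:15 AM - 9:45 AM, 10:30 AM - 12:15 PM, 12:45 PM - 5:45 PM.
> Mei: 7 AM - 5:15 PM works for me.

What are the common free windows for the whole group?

Pablo free: 07:00-11:15, 12:15-14:45.
Clara free: 07:00-09:15, 12:00-15:00.
Wendy free: 07:15-09:15, 12:45-18:45 (invert busy blocks within the working day).
Vera free: 07:15-09:45, 10:30-12:15, 12:45-17:45.
Mei free: 07:00-17:15.
Pablo ∩ Clara: 07:00-09:15, 12:15-14:45.
Pablo ∩ Clara ∩ Wendy: 07:15-09:15, 12:45-14:45.
Pablo ∩ Clara ∩ Wendy ∩ Vera: 07:15-09:15, 12:45-14:45.
Pablo ∩ Clara ∩ Wendy ∩ Vera ∩ Mei: 07:15-09:15, 12:45-14:45.

07:15-09:15, 12:45-14:45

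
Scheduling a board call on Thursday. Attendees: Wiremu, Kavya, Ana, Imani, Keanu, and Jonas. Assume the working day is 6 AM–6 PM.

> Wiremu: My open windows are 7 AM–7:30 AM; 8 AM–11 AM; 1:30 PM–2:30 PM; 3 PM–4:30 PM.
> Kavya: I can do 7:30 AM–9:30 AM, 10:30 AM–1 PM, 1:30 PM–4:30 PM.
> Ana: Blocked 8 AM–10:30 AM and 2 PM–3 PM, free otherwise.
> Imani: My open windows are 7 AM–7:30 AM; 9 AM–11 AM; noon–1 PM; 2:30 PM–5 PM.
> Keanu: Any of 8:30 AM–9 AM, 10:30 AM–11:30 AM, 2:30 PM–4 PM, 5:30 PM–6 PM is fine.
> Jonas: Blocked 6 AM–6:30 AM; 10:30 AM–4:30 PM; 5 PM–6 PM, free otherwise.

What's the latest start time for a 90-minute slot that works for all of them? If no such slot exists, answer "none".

Wiremu free: 07:00-07:30, 08:00-11:00, 13:30-14:30, 15:00-16:30.
Kavya free: 07:30-09:30, 10:30-13:00, 13:30-16:30.
Ana free: 06:00-08:00, 10:30-14:00, 15:00-18:00 (invert busy blocks within the working day).
Imani free: 07:00-07:30, 09:00-11:00, 12:00-13:00, 14:30-17:00.
Keanu free: 08:30-09:00, 10:30-11:30, 14:30-16:00, 17:30-18:00.
Jonas free: 06:30-10:30, 16:30-17:00 (invert busy blocks within the working day).
Wiremu ∩ Kavya: 08:00-09:30, 10:30-11:00, 13:30-14:30, 15:00-16:30.
Wiremu ∩ Kavya ∩ Ana: 10:30-11:00, 13:30-14:00, 15:00-16:30.
Wiremu ∩ Kavya ∩ Ana ∩ Imani: 10:30-11:00, 15:00-16:30.
Wiremu ∩ Kavya ∩ Ana ∩ Imani ∩ Keanu: 10:30-11:00, 15:00-16:00.
Wiremu ∩ Kavya ∩ Ana ∩ Imani ∩ Keanu ∩ Jonas: ∅.
There is no time when everyone is free.
No common window is at least 90 minutes long.

none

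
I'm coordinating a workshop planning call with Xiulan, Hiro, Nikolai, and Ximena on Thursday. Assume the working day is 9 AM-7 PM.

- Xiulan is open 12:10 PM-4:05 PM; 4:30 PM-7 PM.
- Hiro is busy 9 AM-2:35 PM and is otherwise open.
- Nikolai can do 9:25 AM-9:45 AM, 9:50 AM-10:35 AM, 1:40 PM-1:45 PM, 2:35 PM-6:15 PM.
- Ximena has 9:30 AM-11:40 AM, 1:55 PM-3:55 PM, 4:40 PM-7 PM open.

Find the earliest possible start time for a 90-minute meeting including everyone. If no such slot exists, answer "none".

16:40

Xiulan free: 12:10-16:05, 16:30-19:00.
Hiro free: 14:35-19:00 (invert busy blocks within the working day).
Nikolai free: 09:25-09:45, 09:50-10:35, 13:40-13:45, 14:35-18:15.
Ximena free: 09:30-11:40, 13:55-15:55, 16:40-19:00.
Xiulan ∩ Hiro: 14:35-16:05, 16:30-19:00.
Xiulan ∩ Hiro ∩ Nikolai: 14:35-16:05, 16:30-18:15.
Xiulan ∩ Hiro ∩ Nikolai ∩ Ximena: 14:35-15:55, 16:40-18:15.
The first common window of at least 90 minutes is 16:40-18:15, so the earliest start is 16:40.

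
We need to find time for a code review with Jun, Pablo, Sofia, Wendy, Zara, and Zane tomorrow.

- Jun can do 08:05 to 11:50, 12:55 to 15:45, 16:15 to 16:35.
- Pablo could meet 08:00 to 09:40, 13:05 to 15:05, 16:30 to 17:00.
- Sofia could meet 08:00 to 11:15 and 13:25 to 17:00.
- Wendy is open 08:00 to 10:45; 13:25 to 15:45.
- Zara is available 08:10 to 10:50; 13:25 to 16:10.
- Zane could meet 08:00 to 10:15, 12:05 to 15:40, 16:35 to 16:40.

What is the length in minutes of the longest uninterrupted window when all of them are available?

Jun ∩ Pablo: 08:05-09:40, 13:05-15:05, 16:30-16:35.
Jun ∩ Pablo ∩ Sofia: 08:05-09:40, 13:25-15:05, 16:30-16:35.
Jun ∩ Pablo ∩ Sofia ∩ Wendy: 08:05-09:40, 13:25-15:05.
Jun ∩ Pablo ∩ Sofia ∩ Wendy ∩ Zara: 08:10-09:40, 13:25-15:05.
Jun ∩ Pablo ∩ Sofia ∩ Wendy ∩ Zara ∩ Zane: 08:10-09:40, 13:25-15:05.
The longest is 13:25-15:05 at 100 minutes.

100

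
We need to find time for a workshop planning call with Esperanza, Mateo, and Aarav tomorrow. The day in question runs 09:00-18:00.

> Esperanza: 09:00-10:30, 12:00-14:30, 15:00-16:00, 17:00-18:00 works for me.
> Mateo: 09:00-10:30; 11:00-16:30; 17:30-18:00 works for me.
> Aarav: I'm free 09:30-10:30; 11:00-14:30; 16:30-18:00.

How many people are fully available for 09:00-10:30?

2

Esperanza and Mateo can make the full 09:00-10:30 slot — that's 2.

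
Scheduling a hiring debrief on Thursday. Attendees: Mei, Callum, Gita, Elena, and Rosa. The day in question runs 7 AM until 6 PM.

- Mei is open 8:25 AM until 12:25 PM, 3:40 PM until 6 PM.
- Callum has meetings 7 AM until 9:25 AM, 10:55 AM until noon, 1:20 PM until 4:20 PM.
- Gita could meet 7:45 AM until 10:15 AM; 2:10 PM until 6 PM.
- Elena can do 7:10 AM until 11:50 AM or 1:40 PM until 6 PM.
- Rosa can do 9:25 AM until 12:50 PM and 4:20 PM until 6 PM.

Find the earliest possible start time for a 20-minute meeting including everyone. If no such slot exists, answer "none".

09:25

Mei free: 08:25-12:25, 15:40-18:00.
Callum free: 09:25-10:55, 12:00-13:20, 16:20-18:00 (invert busy blocks within the working day).
Gita free: 07:45-10:15, 14:10-18:00.
Elena free: 07:10-11:50, 13:40-18:00.
Rosa free: 09:25-12:50, 16:20-18:00.
Mei ∩ Callum: 09:25-10:55, 12:00-12:25, 16:20-18:00.
Mei ∩ Callum ∩ Gita: 09:25-10:15, 16:20-18:00.
Mei ∩ Callum ∩ Gita ∩ Elena: 09:25-10:15, 16:20-18:00.
Mei ∩ Callum ∩ Gita ∩ Elena ∩ Rosa: 09:25-10:15, 16:20-18:00.
The first common window of at least 20 minutes is 09:25-10:15, so the earliest start is 09:25.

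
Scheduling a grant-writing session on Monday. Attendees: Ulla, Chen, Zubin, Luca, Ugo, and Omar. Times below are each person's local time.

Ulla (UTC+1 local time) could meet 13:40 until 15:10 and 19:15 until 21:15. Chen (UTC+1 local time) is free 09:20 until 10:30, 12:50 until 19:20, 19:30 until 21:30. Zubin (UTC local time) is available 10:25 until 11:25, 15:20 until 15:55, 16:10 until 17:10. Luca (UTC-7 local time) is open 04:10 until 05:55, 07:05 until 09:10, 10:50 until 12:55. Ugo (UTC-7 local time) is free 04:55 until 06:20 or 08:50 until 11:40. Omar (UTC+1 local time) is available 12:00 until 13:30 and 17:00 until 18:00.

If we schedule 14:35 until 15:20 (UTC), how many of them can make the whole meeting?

2

Ulla in UTC: 12:40-14:10, 18:15-20:15 (subtract 1h to convert from UTC+1).
Chen in UTC: 08:20-09:30, 11:50-18:20, 18:30-20:30 (subtract 1h to convert from UTC+1).
Zubin in UTC: 10:25-11:25, 15:20-15:55, 16:10-17:10.
Luca in UTC: 11:10-12:55, 14:05-16:10, 17:50-19:55 (add 7h to convert from UTC-7).
Ugo in UTC: 11:55-13:20, 15:50-18:40 (add 7h to convert from UTC-7).
Omar in UTC: 11:00-12:30, 16:00-17:00 (subtract 1h to convert from UTC+1).
Chen and Luca can make the full 14:35-15:20 slot — that's 2.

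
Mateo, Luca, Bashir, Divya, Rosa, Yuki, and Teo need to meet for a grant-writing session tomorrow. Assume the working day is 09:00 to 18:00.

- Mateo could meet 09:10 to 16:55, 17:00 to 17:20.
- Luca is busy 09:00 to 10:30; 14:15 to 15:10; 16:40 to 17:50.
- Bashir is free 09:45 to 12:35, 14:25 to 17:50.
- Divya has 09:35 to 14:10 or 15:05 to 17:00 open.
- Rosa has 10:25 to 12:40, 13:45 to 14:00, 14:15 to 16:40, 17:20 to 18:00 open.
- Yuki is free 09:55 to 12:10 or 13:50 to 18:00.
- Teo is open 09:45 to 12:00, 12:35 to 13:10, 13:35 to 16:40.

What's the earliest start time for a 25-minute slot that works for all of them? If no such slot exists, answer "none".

10:30

Mateo free: 09:10-16:55, 17:00-17:20.
Luca free: 10:30-14:15, 15:10-16:40, 17:50-18:00 (invert busy blocks within the working day).
Bashir free: 09:45-12:35, 14:25-17:50.
Divya free: 09:35-14:10, 15:05-17:00.
Rosa free: 10:25-12:40, 13:45-14:00, 14:15-16:40, 17:20-18:00.
Yuki free: 09:55-12:10, 13:50-18:00.
Teo free: 09:45-12:00, 12:35-13:10, 13:35-16:40.
Mateo ∩ Luca: 10:30-14:15, 15:10-16:40.
Mateo ∩ Luca ∩ Bashir: 10:30-12:35, 15:10-16:40.
Mateo ∩ Luca ∩ Bashir ∩ Divya: 10:30-12:35, 15:10-16:40.
Mateo ∩ Luca ∩ Bashir ∩ Divya ∩ Rosa: 10:30-12:35, 15:10-16:40.
Mateo ∩ Luca ∩ Bashir ∩ Divya ∩ Rosa ∩ Yuki: 10:30-12:10, 15:10-16:40.
Mateo ∩ Luca ∩ Bashir ∩ Divya ∩ Rosa ∩ Yuki ∩ Teo: 10:30-12:00, 15:10-16:40.
Those are the intersection windows.
The first common window of at least 25 minutes is 10:30-12:00, so the earliest start is 10:30.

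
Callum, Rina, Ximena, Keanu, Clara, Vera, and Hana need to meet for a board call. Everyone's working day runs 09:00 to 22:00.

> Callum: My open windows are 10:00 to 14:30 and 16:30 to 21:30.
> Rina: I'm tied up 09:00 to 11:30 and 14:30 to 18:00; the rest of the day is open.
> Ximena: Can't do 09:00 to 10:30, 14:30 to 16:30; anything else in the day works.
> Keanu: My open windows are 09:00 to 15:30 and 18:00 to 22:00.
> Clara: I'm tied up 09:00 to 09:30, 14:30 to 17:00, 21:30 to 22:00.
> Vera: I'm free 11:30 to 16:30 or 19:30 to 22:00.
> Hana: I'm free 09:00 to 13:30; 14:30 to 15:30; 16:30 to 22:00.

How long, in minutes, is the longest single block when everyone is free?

Callum free: 10:00-14:30, 16:30-21:30.
Rina free: 11:30-14:30, 18:00-22:00 (invert busy blocks within the working day).
Ximena free: 10:30-14:30, 16:30-22:00 (invert busy blocks within the working day).
Keanu free: 09:00-15:30, 18:00-22:00.
Clara free: 09:30-14:30, 17:00-21:30 (invert busy blocks within the working day).
Vera free: 11:30-16:30, 19:30-22:00.
Hana free: 09:00-13:30, 14:30-15:30, 16:30-22:00.
Callum ∩ Rina: 11:30-14:30, 18:00-21:30.
Callum ∩ Rina ∩ Ximena: 11:30-14:30, 18:00-21:30.
Callum ∩ Rina ∩ Ximena ∩ Keanu: 11:30-14:30, 18:00-21:30.
Callum ∩ Rina ∩ Ximena ∩ Keanu ∩ Clara: 11:30-14:30, 18:00-21:30.
Callum ∩ Rina ∩ Ximena ∩ Keanu ∩ Clara ∩ Vera: 11:30-14:30, 19:30-21:30.
Callum ∩ Rina ∩ Ximena ∩ Keanu ∩ Clara ∩ Vera ∩ Hana: 11:30-13:30, 19:30-21:30.
The longest is 11:30-13:30 at 120 minutes.

120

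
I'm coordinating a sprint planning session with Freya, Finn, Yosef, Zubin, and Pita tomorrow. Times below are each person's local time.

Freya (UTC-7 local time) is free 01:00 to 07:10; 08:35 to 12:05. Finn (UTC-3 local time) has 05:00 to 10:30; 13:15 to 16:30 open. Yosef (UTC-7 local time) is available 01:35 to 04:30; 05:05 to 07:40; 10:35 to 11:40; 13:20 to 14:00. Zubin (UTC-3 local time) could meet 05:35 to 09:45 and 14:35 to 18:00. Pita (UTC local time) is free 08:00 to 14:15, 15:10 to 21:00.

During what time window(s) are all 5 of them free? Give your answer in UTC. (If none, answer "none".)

Freya in UTC: 08:00-14:10, 15:35-19:05 (add 7h to convert from UTC-7).
Finn in UTC: 08:00-13:30, 16:15-19:30 (add 3h to convert from UTC-3).
Yosef in UTC: 08:35-11:30, 12:05-14:40, 17:35-18:40, 20:20-21:00 (add 7h to convert from UTC-7).
Zubin in UTC: 08:35-12:45, 17:35-21:00 (add 3h to convert from UTC-3).
Pita in UTC: 08:00-14:15, 15:10-21:00.
Freya ∩ Finn: 08:00-13:30, 16:15-19:05.
Freya ∩ Finn ∩ Yosef: 08:35-11:30, 12:05-13:30, 17:35-18:40.
Freya ∩ Finn ∩ Yosef ∩ Zubin: 08:35-11:30, 12:05-12:45, 17:35-18:40.
Freya ∩ Finn ∩ Yosef ∩ Zubin ∩ Pita: 08:35-11:30, 12:05-12:45, 17:35-18:40.
Those are the intersection windows.

08:35-11:30, 12:05-12:45, 17:35-18:40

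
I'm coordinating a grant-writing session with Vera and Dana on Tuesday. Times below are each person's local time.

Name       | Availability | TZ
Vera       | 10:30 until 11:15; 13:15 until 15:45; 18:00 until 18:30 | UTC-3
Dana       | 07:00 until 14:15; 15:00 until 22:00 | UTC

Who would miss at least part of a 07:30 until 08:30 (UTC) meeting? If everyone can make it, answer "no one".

Vera in UTC: 13:30-14:15, 16:15-18:45, 21:00-21:30 (add 3h to convert from UTC-3).
Dana in UTC: 07:00-14:15, 15:00-22:00.
Vera: not fully free for 07:30-08:30. Dana: free for 07:30-08:30.

Vera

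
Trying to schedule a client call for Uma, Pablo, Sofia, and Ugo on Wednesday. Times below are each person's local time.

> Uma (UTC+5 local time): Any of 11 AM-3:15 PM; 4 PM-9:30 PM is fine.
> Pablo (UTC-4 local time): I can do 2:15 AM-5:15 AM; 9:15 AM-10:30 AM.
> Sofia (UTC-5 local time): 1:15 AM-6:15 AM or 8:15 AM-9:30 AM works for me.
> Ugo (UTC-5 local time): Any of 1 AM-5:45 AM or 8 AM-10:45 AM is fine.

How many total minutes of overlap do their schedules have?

255

Uma in UTC: 06:00-10:15, 11:00-16:30 (subtract 5h to convert from UTC+5).
Pablo in UTC: 06:15-09:15, 13:15-14:30 (add 4h to convert from UTC-4).
Sofia in UTC: 06:15-11:15, 13:15-14:30 (add 5h to convert from UTC-5).
Ugo in UTC: 06:00-10:45, 13:00-15:45 (add 5h to convert from UTC-5).
Uma ∩ Pablo: 06:15-09:15, 13:15-14:30.
Uma ∩ Pablo ∩ Sofia: 06:15-09:15, 13:15-14:30.
Uma ∩ Pablo ∩ Sofia ∩ Ugo: 06:15-09:15, 13:15-14:30.
Those are the intersection windows.
Summing the common windows: 180 + 75 = 255 minutes.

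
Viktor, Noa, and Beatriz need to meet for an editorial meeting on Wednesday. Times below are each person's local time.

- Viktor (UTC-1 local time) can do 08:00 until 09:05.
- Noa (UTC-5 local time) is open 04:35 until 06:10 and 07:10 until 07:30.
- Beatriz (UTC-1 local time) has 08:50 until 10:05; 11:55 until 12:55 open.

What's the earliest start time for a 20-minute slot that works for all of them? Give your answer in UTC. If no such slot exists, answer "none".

none

Viktor in UTC: 09:00-10:05 (add 1h to convert from UTC-1).
Noa in UTC: 09:35-11:10, 12:10-12:30 (add 5h to convert from UTC-5).
Beatriz in UTC: 09:50-11:05, 12:55-13:55 (add 1h to convert from UTC-1).
Viktor ∩ Noa: 09:35-10:05.
Viktor ∩ Noa ∩ Beatriz: 09:50-10:05.
No common window is at least 20 minutes long.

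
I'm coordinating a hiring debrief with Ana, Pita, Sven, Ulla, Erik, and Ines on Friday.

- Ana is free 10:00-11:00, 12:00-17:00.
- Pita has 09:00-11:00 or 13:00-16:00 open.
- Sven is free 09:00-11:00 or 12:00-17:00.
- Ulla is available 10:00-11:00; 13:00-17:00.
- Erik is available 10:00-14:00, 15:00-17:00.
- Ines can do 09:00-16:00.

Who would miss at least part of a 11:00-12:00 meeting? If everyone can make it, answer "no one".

Ana: not fully free for 11:00-12:00. Pita: not fully free for 11:00-12:00. Sven: not fully free for 11:00-12:00. Ulla: not fully free for 11:00-12:00. Erik: free for 11:00-12:00. Ines: free for 11:00-12:00.

Ana, Pita, Sven, Ulla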